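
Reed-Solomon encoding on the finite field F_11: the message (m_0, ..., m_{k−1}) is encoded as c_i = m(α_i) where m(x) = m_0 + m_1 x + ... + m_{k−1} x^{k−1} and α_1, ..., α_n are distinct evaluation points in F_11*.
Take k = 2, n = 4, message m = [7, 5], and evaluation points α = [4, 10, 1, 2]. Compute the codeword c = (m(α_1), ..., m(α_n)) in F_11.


c = [5, 2, 1, 6]

Message polynomial: m(x) = 7 + 5·x (mod 11).
For each evaluation point α_i, compute m(α_i) mod 11:
  α_1 = 4: Horner steps 5 → 5, so m(4) = 5.
  α_2 = 10: Horner steps 5 → 2, so m(10) = 2.
  α_3 = 1: Horner steps 5 → 1, so m(1) = 1.
  α_4 = 2: Horner steps 5 → 6, so m(2) = 6.
Codeword c = [5, 2, 1, 6] ∈ F_11^4.


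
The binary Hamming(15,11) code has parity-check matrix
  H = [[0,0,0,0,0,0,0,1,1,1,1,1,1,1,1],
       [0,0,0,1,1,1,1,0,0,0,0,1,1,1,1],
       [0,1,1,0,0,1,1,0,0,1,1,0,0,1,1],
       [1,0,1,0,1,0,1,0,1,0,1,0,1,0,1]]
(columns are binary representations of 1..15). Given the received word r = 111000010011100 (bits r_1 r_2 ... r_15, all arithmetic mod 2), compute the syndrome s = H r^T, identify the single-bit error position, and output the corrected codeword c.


s = (0, 0, 1, 0)^T, error position = 2, corrected codeword c = 101000010011100

Compute s = H r^T mod 2 one row at a time:
  s_1 = 1 + 0 + 0 + 1 + 1 + 1 + 0 + 0 = 4 ≡ 0 (mod 2).
  s_2 = 0 + 0 + 0 + 0 + 1 + 1 + 0 + 0 = 2 ≡ 0 (mod 2).
  s_3 = 1 + 1 + 0 + 0 + 0 + 1 + 0 + 0 = 3 ≡ 1 (mod 2).
  s_4 = 1 + 1 + 0 + 0 + 0 + 1 + 1 + 0 = 4 ≡ 0 (mod 2).
s = (0, 0, 1, 0)^T — this equals column 2 of H (binary 0010), so error is at position 2.
Correct: flip bit 2 of r = 111000010011100 to get c = 101000010011100.


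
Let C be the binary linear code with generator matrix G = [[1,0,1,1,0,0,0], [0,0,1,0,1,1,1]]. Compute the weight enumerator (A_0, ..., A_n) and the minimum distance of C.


Weight distribution: A_0 = 1, A_3 = 1, A_4 = 1, A_5 = 1. Minimum distance d = 3.

Enumerate all 2^2 = 4 messages m ∈ F_2^2.
For each, compute codeword c = mG in F_2^7, then tally its weight.
  m = 00 → c = 0000000, weight = 0.
  m = 10 → c = 1011000, weight = 3.
  m = 01 → c = 0010111, weight = 4.
  m = 11 → c = 1001111, weight = 5.
Tally weights:
  weight 0: 1 codewords.
  weight 3: 1 codewords.
  weight 4: 1 codewords.
  weight 5: 1 codewords.
Minimum distance d = smallest w > 0 with A_w > 0 = 3.
Sanity: Σ A_w = 4 = 2^2 = 4 ✓.


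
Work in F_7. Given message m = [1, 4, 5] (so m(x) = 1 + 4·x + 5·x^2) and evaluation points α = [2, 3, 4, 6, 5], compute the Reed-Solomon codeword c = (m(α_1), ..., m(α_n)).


c = [1, 2, 6, 2, 6]

Message polynomial: m(x) = 1 + 4·x + 5·x^2 (mod 7).
For each evaluation point α_i, compute m(α_i) mod 7:
  α_1 = 2: Horner steps 5 → 0 → 1, so m(2) = 1.
  α_2 = 3: Horner steps 5 → 5 → 2, so m(3) = 2.
  α_3 = 4: Horner steps 5 → 3 → 6, so m(4) = 6.
  α_4 = 6: Horner steps 5 → 6 → 2, so m(6) = 2.
  α_5 = 5: Horner steps 5 → 1 → 6, so m(5) = 6.
Codeword c = [1, 2, 6, 2, 6] ∈ F_7^5.


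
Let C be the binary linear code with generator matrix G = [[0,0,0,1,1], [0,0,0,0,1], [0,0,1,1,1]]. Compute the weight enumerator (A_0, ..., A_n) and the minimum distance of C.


Weight distribution: A_0 = 1, A_1 = 3, A_2 = 3, A_3 = 1. Minimum distance d = 1.

Enumerate all 2^3 = 8 messages m ∈ F_2^3.
For each, compute codeword c = mG in F_2^5, then tally its weight.
  m = 000 → c = 00000, weight = 0.
  m = 100 → c = 00011, weight = 2.
  m = 010 → c = 00001, weight = 1.
  m = 110 → c = 00010, weight = 1.
  m = 001 → c = 00111, weight = 3.
  m = 101 → c = 00100, weight = 1.
  m = 011 → c = 00110, weight = 2.
  m = 111 → c = 00101, weight = 2.
Tally weights:
  weight 0: 1 codewords.
  weight 1: 3 codewords.
  weight 2: 3 codewords.
  weight 3: 1 codewords.
Minimum distance d = smallest w > 0 with A_w > 0 = 1.
Sanity: Σ A_w = 8 = 2^3 = 8 ✓.


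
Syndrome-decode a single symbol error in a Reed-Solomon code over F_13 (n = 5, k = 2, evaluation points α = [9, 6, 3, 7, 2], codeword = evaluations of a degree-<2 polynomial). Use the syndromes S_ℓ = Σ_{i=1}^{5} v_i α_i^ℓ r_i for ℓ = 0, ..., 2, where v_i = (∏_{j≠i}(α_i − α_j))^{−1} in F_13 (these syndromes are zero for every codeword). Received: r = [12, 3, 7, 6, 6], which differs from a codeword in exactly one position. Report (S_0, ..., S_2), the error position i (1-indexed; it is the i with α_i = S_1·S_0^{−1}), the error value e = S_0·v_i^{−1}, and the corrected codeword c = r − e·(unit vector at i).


S = (8, 3, 6), error at position 5, error magnitude e = 2, c = [12, 3, 7, 6, 4].

Step 1: column multipliers v_i = (∏_{j≠i}(α_i − α_j))^{−1} mod 13.
  i = 1 (α = 9): (9−6)(9−3)(9−7)(9−2) = 3·6·2·7 = 252 ≡ 5, so v_1 = 5^{−1} = 8 (mod 13).
  i = 2 (α = 6): (6−9)(6−3)(6−7)(6−2) = (−3)·3·(−1)·4 = 36 ≡ 10, so v_2 = 10^{−1} = 4 (mod 13).
  i = 3 (α = 3): (3−9)(3−6)(3−7)(3−2) = (−6)·(−3)·(−4)·1 = −72 ≡ 6, so v_3 = 6^{−1} = 11 (mod 13).
  i = 4 (α = 7): (7−9)(7−6)(7−3)(7−2) = (−2)·1·4·5 = −40 ≡ 12, so v_4 = 12^{−1} = 12 (mod 13).
  i = 5 (α = 2): (2−9)(2−6)(2−3)(2−7) = (−7)·(−4)·(−1)·(−5) = 140 ≡ 10, so v_5 = 10^{−1} = 4 (mod 13).
  v = [8, 4, 11, 12, 4].
Step 2: syndromes of r = [12, 3, 7, 6, 6] (all sums mod 13).
  S_0 = Σ v_i r_i = 8·12 + 4·3 + 11·7 + 12·6 + 4·6 = 281 ≡ 8.
  S_1 = Σ v_i α_i r_i = 8·9·12 + 4·6·3 + 11·3·7 + 12·7·6 + 4·2·6 = 1719 ≡ 3.
  α_i^2 mod 13 = [3, 10, 9, 10, 4].
  S_2 = Σ v_i α_i^2 r_i = 8·3·12 + 4·10·3 + 11·9·7 + 12·10·6 + 4·4·6 = 1917 ≡ 6.
  S = (8, 3, 6) ≠ 0, so r is not a codeword (an error is present).
Step 3: locate the error. For a single error e at position i, S_ℓ = v_i·e·α_i^ℓ, so α_err = S_1/S_0.
  S_0^{−1} = 8^{−1} = 5 (mod 13), so α_err = 3·5 = 15 ≡ 2 = α_5. Error position i = 5.
  Consistency check: S_2/S_1 = 6·9 = 54 ≡ 2 = α_err ✓ (single-error assumption holds).
Step 4: error magnitude e = S_0/v_5 = S_0·∏_{j≠5}(α_5 − α_j) = 8·10 = 80 ≡ 2 (mod 13).
Step 5: correct position 5: c_5 = r_5 − e = 6 − 2 ≡ 4 (mod 13). Hence c = [12, 3, 7, 6, 4].
  Check: interpolating c through the α_i gives m(x) = 11 + 3·x (degree < 2) with m(α_i) = c_i for every i, so c is indeed a codeword.


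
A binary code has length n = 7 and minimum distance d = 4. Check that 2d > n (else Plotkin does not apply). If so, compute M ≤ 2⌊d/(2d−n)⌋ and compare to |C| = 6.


Plotkin bound M ≤ 8; given |C| = 6 ≤ bound (satisfied).

Check applicability: 2d = 8, n = 7.
2d − n = 1 > 0, so Plotkin applies.
Compute d/(2d−n) = 4/1 ≈ 4.0000.
⌊d/(2d−n)⌋ = 4.
Plotkin bound: M ≤ 2·4 = 8.
Given |C| = 6, check: satisfied.
This |C| is below the Plotkin bound.


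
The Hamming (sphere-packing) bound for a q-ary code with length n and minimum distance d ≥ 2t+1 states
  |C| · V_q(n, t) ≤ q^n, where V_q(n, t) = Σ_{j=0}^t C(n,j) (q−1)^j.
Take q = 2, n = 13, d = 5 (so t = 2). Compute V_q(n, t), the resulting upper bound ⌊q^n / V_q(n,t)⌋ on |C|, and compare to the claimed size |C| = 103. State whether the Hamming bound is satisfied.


V_q(n, t) = 92, q^n = 8192, Hamming bound = 89, |C| = 103 > bound (violated).

Step 1: Compute V_q(n, t) = Σ_{j=0}^2 C(n, j) (q−1)^j.
  j = 0: C(13,0)·(1)^0 = 1·1 = 1.
  j = 1: C(13,1)·(1)^1 = 13·1 = 13.
  j = 2: C(13,2)·(1)^2 = 78·1 = 78.
  V_q(n, t) = 1 + 13 + 78 = 92.
Step 2: q^n = 2^13 = 8192.
Step 3: Hamming bound ⌊q^n / V_q(n,t)⌋ = ⌊8192/92⌋ = 89.
Step 4: Compare |C| = 103 to 89: violated.
The claimed |C| lies above the Hamming bound, so no 2-ary code of length 13 with d ≥ 5 can have 103 codewords.


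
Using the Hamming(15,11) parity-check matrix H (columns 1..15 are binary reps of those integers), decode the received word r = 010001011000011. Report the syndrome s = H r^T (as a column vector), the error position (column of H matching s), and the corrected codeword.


s = (0, 1, 0, 0)^T, error position = 4, corrected codeword c = 010101011000011

Compute s = H r^T mod 2 one row at a time:
  s_1 = 1 + 1 + 0 + 0 + 0 + 0 + 1 + 1 = 4 ≡ 0 (mod 2).
  s_2 = 0 + 0 + 1 + 0 + 0 + 0 + 1 + 1 = 3 ≡ 1 (mod 2).
  s_3 = 1 + 0 + 1 + 0 + 0 + 0 + 1 + 1 = 4 ≡ 0 (mod 2).
  s_4 = 0 + 0 + 0 + 0 + 1 + 0 + 0 + 1 = 2 ≡ 0 (mod 2).
s = (0, 1, 0, 0)^T — this equals column 4 of H (binary 0100), so error is at position 4.
Correct: flip bit 4 of r = 010001011000011 to get c = 010101011000011.


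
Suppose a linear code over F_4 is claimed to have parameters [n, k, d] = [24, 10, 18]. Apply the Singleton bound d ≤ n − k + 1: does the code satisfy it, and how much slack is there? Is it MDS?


Singleton RHS = n − k + 1 = 15, slack = -3, bound violated (no such code; not MDS).

Singleton bound: d ≤ n − k + 1.
Here n = 24, k = 10, so n − k + 1 = 15.
Given d = 18, check d ≤ 15: NO.
Slack = (n − k + 1) − d = -3.
The slack is negative: d = 18 exceeds n − k + 1 = 15 by 3, so the Singleton bound is violated and no linear [24, 10, 18]_4 code can exist. In particular it is not MDS (MDS requires d = n − k + 1 exactly).
Description: the claimed parameters are [24, 10, 18]_4; such a code would be impossible (violates the Singleton bound).


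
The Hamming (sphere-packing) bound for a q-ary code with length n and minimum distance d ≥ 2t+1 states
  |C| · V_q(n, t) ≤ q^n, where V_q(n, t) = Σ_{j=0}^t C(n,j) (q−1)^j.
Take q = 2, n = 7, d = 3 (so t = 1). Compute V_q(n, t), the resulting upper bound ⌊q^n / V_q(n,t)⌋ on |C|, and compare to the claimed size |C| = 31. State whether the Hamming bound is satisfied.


V_q(n, t) = 8, q^n = 128, Hamming bound = 16, |C| = 31 > bound (violated).

Step 1: Compute V_q(n, t) = Σ_{j=0}^1 C(n, j) (q−1)^j.
  j = 0: C(7,0)·(1)^0 = 1·1 = 1.
  j = 1: C(7,1)·(1)^1 = 7·1 = 7.
  V_q(n, t) = 1 + 7 = 8.
Step 2: q^n = 2^7 = 128.
Step 3: Hamming bound ⌊q^n / V_q(n,t)⌋ = ⌊128/8⌋ = 16.
Step 4: Compare |C| = 31 to 16: violated.
The claimed |C| lies above the Hamming bound, so no 2-ary code of length 7 with d ≥ 3 can have 31 codewords.


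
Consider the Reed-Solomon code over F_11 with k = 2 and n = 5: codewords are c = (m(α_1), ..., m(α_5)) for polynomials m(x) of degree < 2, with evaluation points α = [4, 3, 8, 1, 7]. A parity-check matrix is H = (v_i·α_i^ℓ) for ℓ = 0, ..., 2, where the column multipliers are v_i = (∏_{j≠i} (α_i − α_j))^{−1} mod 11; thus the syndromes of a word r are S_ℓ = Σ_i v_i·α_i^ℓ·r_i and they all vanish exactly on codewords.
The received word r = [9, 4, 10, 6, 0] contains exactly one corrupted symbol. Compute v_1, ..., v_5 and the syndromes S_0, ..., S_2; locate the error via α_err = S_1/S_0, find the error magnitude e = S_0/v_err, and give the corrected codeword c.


S = (2, 8, 10), error at position 1, error magnitude e = 6, c = [3, 4, 10, 6, 0].

Step 1: column multipliers v_i = (∏_{j≠i}(α_i − α_j))^{−1} mod 11.
  i = 1 (α = 4): (4−3)(4−8)(4−1)(4−7) = 1·(−4)·3·(−3) = 36 ≡ 3, so v_1 = 3^{−1} = 4 (mod 11).
  i = 2 (α = 3): (3−4)(3−8)(3−1)(3−7) = (−1)·(−5)·2·(−4) = −40 ≡ 4, so v_2 = 4^{−1} = 3 (mod 11).
  i = 3 (α = 8): (8−4)(8−3)(8−1)(8−7) = 4·5·7·1 = 140 ≡ 8, so v_3 = 8^{−1} = 7 (mod 11).
  i = 4 (α = 1): (1−4)(1−3)(1−8)(1−7) = (−3)·(−2)·(−7)·(−6) = 252 ≡ 10, so v_4 = 10^{−1} = 10 (mod 11).
  i = 5 (α = 7): (7−4)(7−3)(7−8)(7−1) = 3·4·(−1)·6 = −72 ≡ 5, so v_5 = 5^{−1} = 9 (mod 11).
  v = [4, 3, 7, 10, 9].
Step 2: syndromes of r = [9, 4, 10, 6, 0] (all sums mod 11).
  S_0 = Σ v_i r_i = 4·9 + 3·4 + 7·10 + 10·6 + 9·0 = 178 ≡ 2.
  S_1 = Σ v_i α_i r_i = 4·4·9 + 3·3·4 + 7·8·10 + 10·1·6 + 9·7·0 = 800 ≡ 8.
  α_i^2 mod 11 = [5, 9, 9, 1, 5].
  S_2 = Σ v_i α_i^2 r_i = 4·5·9 + 3·9·4 + 7·9·10 + 10·1·6 + 9·5·0 = 978 ≡ 10.
  S = (2, 8, 10) ≠ 0, so r is not a codeword (an error is present).
Step 3: locate the error. For a single error e at position i, S_ℓ = v_i·e·α_i^ℓ, so α_err = S_1/S_0.
  S_0^{−1} = 2^{−1} = 6 (mod 11), so α_err = 8·6 = 48 ≡ 4 = α_1. Error position i = 1.
  Consistency check: S_2/S_1 = 10·7 = 70 ≡ 4 = α_err ✓ (single-error assumption holds).
Step 4: error magnitude e = S_0/v_1 = S_0·∏_{j≠1}(α_1 − α_j) = 2·3 = 6 ≡ 6 (mod 11).
Step 5: correct position 1: c_1 = r_1 − e = 9 − 6 ≡ 3 (mod 11). Hence c = [3, 4, 10, 6, 0].
  Check: interpolating c through the α_i gives m(x) = 7 + 10·x (degree < 2) with m(α_i) = c_i for every i, so c is indeed a codeword.


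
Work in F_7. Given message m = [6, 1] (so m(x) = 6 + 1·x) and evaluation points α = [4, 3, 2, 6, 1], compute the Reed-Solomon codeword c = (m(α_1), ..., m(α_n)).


c = [3, 2, 1, 5, 0]

Message polynomial: m(x) = 6 + 1·x (mod 7).
For each evaluation point α_i, compute m(α_i) mod 7:
  α_1 = 4: Horner steps 1 → 3, so m(4) = 3.
  α_2 = 3: Horner steps 1 → 2, so m(3) = 2.
  α_3 = 2: Horner steps 1 → 1, so m(2) = 1.
  α_4 = 6: Horner steps 1 → 5, so m(6) = 5.
  α_5 = 1: Horner steps 1 → 0, so m(1) = 0.
Codeword c = [3, 2, 1, 5, 0] ∈ F_7^5.


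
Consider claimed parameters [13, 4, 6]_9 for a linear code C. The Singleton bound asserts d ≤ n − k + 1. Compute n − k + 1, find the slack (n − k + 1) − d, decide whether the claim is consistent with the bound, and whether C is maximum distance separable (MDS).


Singleton RHS = n − k + 1 = 10, slack = 4, bound satisfied, not MDS.

Singleton bound: d ≤ n − k + 1.
Here n = 13, k = 4, so n − k + 1 = 10.
Given d = 6, check d ≤ 10: YES.
Slack = (n − k + 1) − d = 4.
The code is NOT MDS (slack = 4 > 0).
Description: the claimed parameters are [13, 4, 6]_9; such a code would be non-MDS.


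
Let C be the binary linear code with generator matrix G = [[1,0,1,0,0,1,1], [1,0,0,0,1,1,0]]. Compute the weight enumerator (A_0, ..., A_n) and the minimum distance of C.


Weight distribution: A_0 = 1, A_3 = 2, A_4 = 1. Minimum distance d = 3.

Enumerate all 2^2 = 4 messages m ∈ F_2^2.
For each, compute codeword c = mG in F_2^7, then tally its weight.
  m = 00 → c = 0000000, weight = 0.
  m = 10 → c = 1010011, weight = 4.
  m = 01 → c = 1000110, weight = 3.
  m = 11 → c = 0010101, weight = 3.
Tally weights:
  weight 0: 1 codewords.
  weight 3: 2 codewords.
  weight 4: 1 codewords.
Minimum distance d = smallest w > 0 with A_w > 0 = 3.
Sanity: Σ A_w = 4 = 2^2 = 4 ✓.


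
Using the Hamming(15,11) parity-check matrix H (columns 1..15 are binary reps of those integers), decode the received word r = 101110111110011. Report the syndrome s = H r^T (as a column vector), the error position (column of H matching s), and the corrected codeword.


s = (0, 1, 0, 1)^T, error position = 5, corrected codeword c = 101100111110011

Compute s = H r^T mod 2 one row at a time:
  s_1 = 1 + 1 + 1 + 1 + 0 + 0 + 1 + 1 = 6 ≡ 0 (mod 2).
  s_2 = 1 + 1 + 0 + 1 + 0 + 0 + 1 + 1 = 5 ≡ 1 (mod 2).
  s_3 = 0 + 1 + 0 + 1 + 1 + 1 + 1 + 1 = 6 ≡ 0 (mod 2).
  s_4 = 1 + 1 + 1 + 1 + 1 + 1 + 0 + 1 = 7 ≡ 1 (mod 2).
s = (0, 1, 0, 1)^T — this equals column 5 of H (binary 0101), so error is at position 5.
Correct: flip bit 5 of r = 101110111110011 to get c = 101100111110011.


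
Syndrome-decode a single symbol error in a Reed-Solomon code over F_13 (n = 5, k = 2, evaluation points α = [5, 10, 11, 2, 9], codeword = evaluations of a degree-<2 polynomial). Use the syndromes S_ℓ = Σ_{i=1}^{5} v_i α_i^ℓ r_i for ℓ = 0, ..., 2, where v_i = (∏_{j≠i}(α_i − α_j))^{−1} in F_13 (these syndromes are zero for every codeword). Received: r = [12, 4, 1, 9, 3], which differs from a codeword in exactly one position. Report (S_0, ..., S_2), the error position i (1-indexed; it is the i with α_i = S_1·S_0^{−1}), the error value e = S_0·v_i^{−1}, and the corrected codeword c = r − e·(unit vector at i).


S = (12, 2, 9), error at position 3, error magnitude e = 9, c = [12, 4, 5, 9, 3].

Step 1: column multipliers v_i = (∏_{j≠i}(α_i − α_j))^{−1} mod 13.
  i = 1 (α = 5): (5−10)(5−11)(5−2)(5−9) = (−5)·(−6)·3·(−4) = −360 ≡ 4, so v_1 = 4^{−1} = 10 (mod 13).
  i = 2 (α = 10): (10−5)(10−11)(10−2)(10−9) = 5·(−1)·8·1 = −40 ≡ 12, so v_2 = 12^{−1} = 12 (mod 13).
  i = 3 (α = 11): (11−5)(11−10)(11−2)(11−9) = 6·1·9·2 = 108 ≡ 4, so v_3 = 4^{−1} = 10 (mod 13).
  i = 4 (α = 2): (2−5)(2−10)(2−11)(2−9) = (−3)·(−8)·(−9)·(−7) = 1512 ≡ 4, so v_4 = 4^{−1} = 10 (mod 13).
  i = 5 (α = 9): (9−5)(9−10)(9−11)(9−2) = 4·(−1)·(−2)·7 = 56 ≡ 4, so v_5 = 4^{−1} = 10 (mod 13).
  v = [10, 12, 10, 10, 10].
Step 2: syndromes of r = [12, 4, 1, 9, 3] (all sums mod 13).
  S_0 = Σ v_i r_i = 10·12 + 12·4 + 10·1 + 10·9 + 10·3 = 298 ≡ 12.
  S_1 = Σ v_i α_i r_i = 10·5·12 + 12·10·4 + 10·11·1 + 10·2·9 + 10·9·3 = 1640 ≡ 2.
  α_i^2 mod 13 = [12, 9, 4, 4, 3].
  S_2 = Σ v_i α_i^2 r_i = 10·12·12 + 12·9·4 + 10·4·1 + 10·4·9 + 10·3·3 = 2362 ≡ 9.
  S = (12, 2, 9) ≠ 0, so r is not a codeword (an error is present).
Step 3: locate the error. For a single error e at position i, S_ℓ = v_i·e·α_i^ℓ, so α_err = S_1/S_0.
  S_0^{−1} = 12^{−1} = 12 (mod 13), so α_err = 2·12 = 24 ≡ 11 = α_3. Error position i = 3.
  Consistency check: S_2/S_1 = 9·7 = 63 ≡ 11 = α_err ✓ (single-error assumption holds).
Step 4: error magnitude e = S_0/v_3 = S_0·∏_{j≠3}(α_3 − α_j) = 12·4 = 48 ≡ 9 (mod 13).
Step 5: correct position 3: c_3 = r_3 − e = 1 − 9 ≡ 5 (mod 13). Hence c = [12, 4, 5, 9, 3].
  Check: interpolating c through the α_i gives m(x) = 7 + 1·x (degree < 2) with m(α_i) = c_i for every i, so c is indeed a codeword.


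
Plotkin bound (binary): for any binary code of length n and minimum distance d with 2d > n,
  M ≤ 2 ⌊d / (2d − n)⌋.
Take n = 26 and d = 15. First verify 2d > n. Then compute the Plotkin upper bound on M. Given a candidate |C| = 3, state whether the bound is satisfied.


Plotkin bound M ≤ 6; given |C| = 3 ≤ bound (satisfied).

Check applicability: 2d = 30, n = 26.
2d − n = 4 > 0, so Plotkin applies.
Compute d/(2d−n) = 15/4 ≈ 3.7500.
⌊d/(2d−n)⌋ = 3.
Plotkin bound: M ≤ 2·3 = 6.
Given |C| = 3, check: satisfied.
This |C| is below the Plotkin bound.


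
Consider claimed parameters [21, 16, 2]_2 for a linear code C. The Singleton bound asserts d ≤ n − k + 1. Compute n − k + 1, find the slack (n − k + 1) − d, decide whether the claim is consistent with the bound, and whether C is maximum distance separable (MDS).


Singleton RHS = n − k + 1 = 6, slack = 4, bound satisfied, not MDS.

Singleton bound: d ≤ n − k + 1.
Here n = 21, k = 16, so n − k + 1 = 6.
Given d = 2, check d ≤ 6: YES.
Slack = (n − k + 1) − d = 4.
The code is NOT MDS (slack = 4 > 0).
Description: the claimed parameters are [21, 16, 2]_2; such a code would be non-MDS.


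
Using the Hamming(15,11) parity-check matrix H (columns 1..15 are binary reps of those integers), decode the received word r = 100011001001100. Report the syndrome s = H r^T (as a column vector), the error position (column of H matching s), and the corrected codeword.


s = (1, 0, 1, 0)^T, error position = 10, corrected codeword c = 100011001101100

Compute s = H r^T mod 2 one row at a time:
  s_1 = 0 + 1 + 0 + 0 + 1 + 1 + 0 + 0 = 3 ≡ 1 (mod 2).
  s_2 = 0 + 1 + 1 + 0 + 1 + 1 + 0 + 0 = 4 ≡ 0 (mod 2).
  s_3 = 0 + 0 + 1 + 0 + 0 + 0 + 0 + 0 = 1 ≡ 1 (mod 2).
  s_4 = 1 + 0 + 1 + 0 + 1 + 0 + 1 + 0 = 4 ≡ 0 (mod 2).
s = (1, 0, 1, 0)^T — this equals column 10 of H (binary 1010), so error is at position 10.
Correct: flip bit 10 of r = 100011001001100 to get c = 100011001101100.


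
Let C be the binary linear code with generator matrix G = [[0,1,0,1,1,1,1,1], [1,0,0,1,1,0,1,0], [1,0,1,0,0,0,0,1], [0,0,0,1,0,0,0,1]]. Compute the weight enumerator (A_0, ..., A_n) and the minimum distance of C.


Weight distribution: A_0 = 1, A_2 = 1, A_3 = 4, A_4 = 5, A_5 = 2, A_6 = 1, A_7 = 2. Minimum distance d = 2.

Enumerate all 2^4 = 16 messages m ∈ F_2^4.
For each, compute codeword c = mG in F_2^8, then tally its weight.
  m = 0000 → c = 00000000, weight = 0.
  m = 1000 → c = 01011111, weight = 6.
  m = 0100 → c = 10011010, weight = 4.
  m = 1100 → c = 11000101, weight = 4.
  m = 0010 → c = 10100001, weight = 3.
  m = 1010 → c = 11111110, weight = 7.
  m = 0110 → c = 00111011, weight = 5.
  m = 1110 → c = 01100100, weight = 3.
  m = 0001 → c = 00010001, weight = 2.
  m = 1001 → c = 01001110, weight = 4.
  m = 0101 → c = 10001011, weight = 4.
  m = 1101 → c = 11010100, weight = 4.
  m = 0011 → c = 10110000, weight = 3.
  m = 1011 → c = 11101111, weight = 7.
  m = 0111 → c = 00101010, weight = 3.
  m = 1111 → c = 01110101, weight = 5.
Tally weights:
  weight 0: 1 codewords.
  weight 2: 1 codewords.
  weight 3: 4 codewords.
  weight 4: 5 codewords.
  weight 5: 2 codewords.
  weight 6: 1 codewords.
  weight 7: 2 codewords.
Minimum distance d = smallest w > 0 with A_w > 0 = 2.
Sanity: Σ A_w = 16 = 2^4 = 16 ✓.


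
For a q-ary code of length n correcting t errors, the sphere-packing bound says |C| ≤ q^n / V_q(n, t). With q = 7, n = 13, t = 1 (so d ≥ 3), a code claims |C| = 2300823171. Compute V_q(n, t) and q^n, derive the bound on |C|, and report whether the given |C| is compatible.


V_q(n, t) = 79, q^n = 96889010407, Hamming bound = 1226443169, |C| = 2300823171 > bound (violated).

Step 1: Compute V_q(n, t) = Σ_{j=0}^1 C(n, j) (q−1)^j.
  j = 0: C(13,0)·(6)^0 = 1·1 = 1.
  j = 1: C(13,1)·(6)^1 = 13·6 = 78.
  V_q(n, t) = 1 + 78 = 79.
Step 2: q^n = 7^13 = 96889010407.
Step 3: Hamming bound ⌊q^n / V_q(n,t)⌋ = ⌊96889010407/79⌋ = 1226443169.
Step 4: Compare |C| = 2300823171 to 1226443169: violated.
The claimed |C| lies above the Hamming bound, so no 7-ary code of length 13 with d ≥ 3 can have 2300823171 codewords.


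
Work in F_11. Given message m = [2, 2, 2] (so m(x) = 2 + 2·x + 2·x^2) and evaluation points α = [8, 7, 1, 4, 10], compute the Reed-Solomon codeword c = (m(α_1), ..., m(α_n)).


c = [3, 4, 6, 9, 2]

Message polynomial: m(x) = 2 + 2·x + 2·x^2 (mod 11).
For each evaluation point α_i, compute m(α_i) mod 11:
  α_1 = 8: Horner steps 2 → 7 → 3, so m(8) = 3.
  α_2 = 7: Horner steps 2 → 5 → 4, so m(7) = 4.
  α_3 = 1: Horner steps 2 → 4 → 6, so m(1) = 6.
  α_4 = 4: Horner steps 2 → 10 → 9, so m(4) = 9.
  α_5 = 10: Horner steps 2 → 0 → 2, so m(10) = 2.
Codeword c = [3, 4, 6, 9, 2] ∈ F_11^5.


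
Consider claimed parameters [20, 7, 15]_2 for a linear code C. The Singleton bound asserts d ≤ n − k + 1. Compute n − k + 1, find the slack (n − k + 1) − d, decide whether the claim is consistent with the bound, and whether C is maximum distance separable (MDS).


Singleton RHS = n − k + 1 = 14, slack = -1, bound violated (no such code; not MDS).

Singleton bound: d ≤ n − k + 1.
Here n = 20, k = 7, so n − k + 1 = 14.
Given d = 15, check d ≤ 14: NO.
Slack = (n − k + 1) − d = -1.
The slack is negative: d = 15 exceeds n − k + 1 = 14 by 1, so the Singleton bound is violated and no linear [20, 7, 15]_2 code can exist. In particular it is not MDS (MDS requires d = n − k + 1 exactly).
Description: the claimed parameters are [20, 7, 15]_2; such a code would be impossible (violates the Singleton bound).


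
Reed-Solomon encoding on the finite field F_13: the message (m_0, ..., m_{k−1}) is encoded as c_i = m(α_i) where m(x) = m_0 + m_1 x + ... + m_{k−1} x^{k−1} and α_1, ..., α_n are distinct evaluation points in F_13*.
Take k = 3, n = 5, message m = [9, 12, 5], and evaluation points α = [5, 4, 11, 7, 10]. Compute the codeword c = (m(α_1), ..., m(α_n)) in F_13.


c = [12, 7, 5, 0, 5]

Message polynomial: m(x) = 9 + 12·x + 5·x^2 (mod 13).
For each evaluation point α_i, compute m(α_i) mod 13:
  α_1 = 5: Horner steps 5 → 11 → 12, so m(5) = 12.
  α_2 = 4: Horner steps 5 → 6 → 7, so m(4) = 7.
  α_3 = 11: Horner steps 5 → 2 → 5, so m(11) = 5.
  α_4 = 7: Horner steps 5 → 8 → 0, so m(7) = 0.
  α_5 = 10: Horner steps 5 → 10 → 5, so m(10) = 5.
Codeword c = [12, 7, 5, 0, 5] ∈ F_13^5.


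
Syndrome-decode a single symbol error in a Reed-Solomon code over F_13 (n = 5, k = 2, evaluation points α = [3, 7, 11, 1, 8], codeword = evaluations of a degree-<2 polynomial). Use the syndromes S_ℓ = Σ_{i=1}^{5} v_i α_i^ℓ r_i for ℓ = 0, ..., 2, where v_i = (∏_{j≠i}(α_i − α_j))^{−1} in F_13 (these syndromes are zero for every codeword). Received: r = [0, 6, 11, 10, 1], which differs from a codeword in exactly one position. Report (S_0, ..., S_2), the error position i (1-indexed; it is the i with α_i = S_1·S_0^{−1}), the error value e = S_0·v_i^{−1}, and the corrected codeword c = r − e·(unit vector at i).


S = (7, 12, 2), error at position 3, error magnitude e = 12, c = [0, 6, 12, 10, 1].

Step 1: column multipliers v_i = (∏_{j≠i}(α_i − α_j))^{−1} mod 13.
  i = 1 (α = 3): (3−7)(3−11)(3−1)(3−8) = (−4)·(−8)·2·(−5) = −320 ≡ 5, so v_1 = 5^{−1} = 8 (mod 13).
  i = 2 (α = 7): (7−3)(7−11)(7−1)(7−8) = 4·(−4)·6·(−1) = 96 ≡ 5, so v_2 = 5^{−1} = 8 (mod 13).
  i = 3 (α = 11): (11−3)(11−7)(11−1)(11−8) = 8·4·10·3 = 960 ≡ 11, so v_3 = 11^{−1} = 6 (mod 13).
  i = 4 (α = 1): (1−3)(1−7)(1−11)(1−8) = (−2)·(−6)·(−10)·(−7) = 840 ≡ 8, so v_4 = 8^{−1} = 5 (mod 13).
  i = 5 (α = 8): (8−3)(8−7)(8−11)(8−1) = 5·1·(−3)·7 = −105 ≡ 12, so v_5 = 12^{−1} = 12 (mod 13).
  v = [8, 8, 6, 5, 12].
Step 2: syndromes of r = [0, 6, 11, 10, 1] (all sums mod 13).
  S_0 = Σ v_i r_i = 8·0 + 8·6 + 6·11 + 5·10 + 12·1 = 176 ≡ 7.
  S_1 = Σ v_i α_i r_i = 8·3·0 + 8·7·6 + 6·11·11 + 5·1·10 + 12·8·1 = 1208 ≡ 12.
  α_i^2 mod 13 = [9, 10, 4, 1, 12].
  S_2 = Σ v_i α_i^2 r_i = 8·9·0 + 8·10·6 + 6·4·11 + 5·1·10 + 12·12·1 = 938 ≡ 2.
  S = (7, 12, 2) ≠ 0, so r is not a codeword (an error is present).
Step 3: locate the error. For a single error e at position i, S_ℓ = v_i·e·α_i^ℓ, so α_err = S_1/S_0.
  S_0^{−1} = 7^{−1} = 2 (mod 13), so α_err = 12·2 = 24 ≡ 11 = α_3. Error position i = 3.
  Consistency check: S_2/S_1 = 2·12 = 24 ≡ 11 = α_err ✓ (single-error assumption holds).
Step 4: error magnitude e = S_0/v_3 = S_0·∏_{j≠3}(α_3 − α_j) = 7·11 = 77 ≡ 12 (mod 13).
Step 5: correct position 3: c_3 = r_3 − e = 11 − 12 ≡ 12 (mod 13). Hence c = [0, 6, 12, 10, 1].
  Check: interpolating c through the α_i gives m(x) = 2 + 8·x (degree < 2) with m(α_i) = c_i for every i, so c is indeed a codeword.


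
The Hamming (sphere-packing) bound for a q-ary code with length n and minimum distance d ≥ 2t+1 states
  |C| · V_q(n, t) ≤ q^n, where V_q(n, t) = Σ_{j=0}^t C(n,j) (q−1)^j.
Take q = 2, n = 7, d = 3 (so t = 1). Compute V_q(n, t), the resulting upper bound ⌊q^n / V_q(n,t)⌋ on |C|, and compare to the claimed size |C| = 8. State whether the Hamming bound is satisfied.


V_q(n, t) = 8, q^n = 128, Hamming bound = 16, |C| = 8 ≤ bound (satisfied).

Step 1: Compute V_q(n, t) = Σ_{j=0}^1 C(n, j) (q−1)^j.
  j = 0: C(7,0)·(1)^0 = 1·1 = 1.
  j = 1: C(7,1)·(1)^1 = 7·1 = 7.
  V_q(n, t) = 1 + 7 = 8.
Step 2: q^n = 2^7 = 128.
Step 3: Hamming bound ⌊q^n / V_q(n,t)⌋ = ⌊128/8⌋ = 16.
Step 4: Compare |C| = 8 to 16: satisfied.
The claimed |C| lies below the Hamming bound.


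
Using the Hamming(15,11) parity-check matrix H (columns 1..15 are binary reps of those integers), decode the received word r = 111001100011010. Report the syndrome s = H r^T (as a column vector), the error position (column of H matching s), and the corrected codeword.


s = (1, 0, 0, 0)^T, error position = 8, corrected codeword c = 111001110011010

Compute s = H r^T mod 2 one row at a time:
  s_1 = 0 + 0 + 0 + 1 + 1 + 0 + 1 + 0 = 3 ≡ 1 (mod 2).
  s_2 = 0 + 0 + 1 + 1 + 1 + 0 + 1 + 0 = 4 ≡ 0 (mod 2).
  s_3 = 1 + 1 + 1 + 1 + 0 + 1 + 1 + 0 = 6 ≡ 0 (mod 2).
  s_4 = 1 + 1 + 0 + 1 + 0 + 1 + 0 + 0 = 4 ≡ 0 (mod 2).
s = (1, 0, 0, 0)^T — this equals column 8 of H (binary 1000), so error is at position 8.
Correct: flip bit 8 of r = 111001100011010 to get c = 111001110011010.


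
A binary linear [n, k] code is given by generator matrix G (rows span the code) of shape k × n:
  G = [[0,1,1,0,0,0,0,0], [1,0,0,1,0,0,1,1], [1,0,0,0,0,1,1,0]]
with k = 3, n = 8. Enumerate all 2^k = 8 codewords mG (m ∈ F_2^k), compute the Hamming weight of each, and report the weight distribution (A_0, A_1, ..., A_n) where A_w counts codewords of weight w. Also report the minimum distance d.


Weight distribution: A_0 = 1, A_2 = 1, A_3 = 2, A_4 = 1, A_5 = 2, A_6 = 1. Minimum distance d = 2.

Enumerate all 2^3 = 8 messages m ∈ F_2^3.
For each, compute codeword c = mG in F_2^8, then tally its weight.
  m = 000 → c = 00000000, weight = 0.
  m = 100 → c = 01100000, weight = 2.
  m = 010 → c = 10010011, weight = 4.
  m = 110 → c = 11110011, weight = 6.
  m = 001 → c = 10000110, weight = 3.
  m = 101 → c = 11100110, weight = 5.
  m = 011 → c = 00010101, weight = 3.
  m = 111 → c = 01110101, weight = 5.
Tally weights:
  weight 0: 1 codewords.
  weight 2: 1 codewords.
  weight 3: 2 codewords.
  weight 4: 1 codewords.
  weight 5: 2 codewords.
  weight 6: 1 codewords.
Minimum distance d = smallest w > 0 with A_w > 0 = 2.
Sanity: Σ A_w = 8 = 2^3 = 8 ✓.


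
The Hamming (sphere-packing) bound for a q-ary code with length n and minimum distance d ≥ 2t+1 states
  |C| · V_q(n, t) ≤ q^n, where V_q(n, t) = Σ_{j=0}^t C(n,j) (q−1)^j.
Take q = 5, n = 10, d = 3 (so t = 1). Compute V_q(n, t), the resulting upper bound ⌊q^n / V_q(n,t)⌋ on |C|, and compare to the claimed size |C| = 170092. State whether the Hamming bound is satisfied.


V_q(n, t) = 41, q^n = 9765625, Hamming bound = 238185, |C| = 170092 ≤ bound (satisfied).

Step 1: Compute V_q(n, t) = Σ_{j=0}^1 C(n, j) (q−1)^j.
  j = 0: C(10,0)·(4)^0 = 1·1 = 1.
  j = 1: C(10,1)·(4)^1 = 10·4 = 40.
  V_q(n, t) = 1 + 40 = 41.
Step 2: q^n = 5^10 = 9765625.
Step 3: Hamming bound ⌊q^n / V_q(n,t)⌋ = ⌊9765625/41⌋ = 238185.
Step 4: Compare |C| = 170092 to 238185: satisfied.
The claimed |C| lies below the Hamming bound.


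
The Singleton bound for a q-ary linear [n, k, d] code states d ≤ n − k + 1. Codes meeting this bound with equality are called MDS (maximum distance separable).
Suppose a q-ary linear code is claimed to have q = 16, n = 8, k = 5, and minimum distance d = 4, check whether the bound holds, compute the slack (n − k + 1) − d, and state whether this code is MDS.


Singleton RHS = n − k + 1 = 4, slack = 0, bound satisfied, MDS.

Singleton bound: d ≤ n − k + 1.
Here n = 8, k = 5, so n − k + 1 = 4.
Given d = 4, check d ≤ 4: YES.
Slack = (n − k + 1) − d = 0.
The code is MDS (slack = 0).
Description: the claimed parameters are [8, 5, 4]_16; such a code would be MDS (meets Singleton bound).


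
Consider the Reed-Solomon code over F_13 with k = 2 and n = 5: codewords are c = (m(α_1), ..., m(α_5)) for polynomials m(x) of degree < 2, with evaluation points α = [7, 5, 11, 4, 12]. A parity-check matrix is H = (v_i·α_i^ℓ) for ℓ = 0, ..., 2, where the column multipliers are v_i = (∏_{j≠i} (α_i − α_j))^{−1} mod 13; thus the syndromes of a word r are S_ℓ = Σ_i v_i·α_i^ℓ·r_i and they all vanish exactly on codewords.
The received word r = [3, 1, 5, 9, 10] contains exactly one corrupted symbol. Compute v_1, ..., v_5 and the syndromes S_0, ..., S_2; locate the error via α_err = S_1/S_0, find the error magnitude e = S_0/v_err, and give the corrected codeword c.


S = (6, 3, 8), error at position 1, error magnitude e = 5, c = [11, 1, 5, 9, 10].

Step 1: column multipliers v_i = (∏_{j≠i}(α_i − α_j))^{−1} mod 13.
  i = 1 (α = 7): (7−5)(7−11)(7−4)(7−12) = 2·(−4)·3·(−5) = 120 ≡ 3, so v_1 = 3^{−1} = 9 (mod 13).
  i = 2 (α = 5): (5−7)(5−11)(5−4)(5−12) = (−2)·(−6)·1·(−7) = −84 ≡ 7, so v_2 = 7^{−1} = 2 (mod 13).
  i = 3 (α = 11): (11−7)(11−5)(11−4)(11−12) = 4·6·7·(−1) = −168 ≡ 1, so v_3 = 1^{−1} = 1 (mod 13).
  i = 4 (α = 4): (4−7)(4−5)(4−11)(4−12) = (−3)·(−1)·(−7)·(−8) = 168 ≡ 12, so v_4 = 12^{−1} = 12 (mod 13).
  i = 5 (α = 12): (12−7)(12−5)(12−11)(12−4) = 5·7·1·8 = 280 ≡ 7, so v_5 = 7^{−1} = 2 (mod 13).
  v = [9, 2, 1, 12, 2].
Step 2: syndromes of r = [3, 1, 5, 9, 10] (all sums mod 13).
  S_0 = Σ v_i r_i = 9·3 + 2·1 + 1·5 + 12·9 + 2·10 = 162 ≡ 6.
  S_1 = Σ v_i α_i r_i = 9·7·3 + 2·5·1 + 1·11·5 + 12·4·9 + 2·12·10 = 926 ≡ 3.
  α_i^2 mod 13 = [10, 12, 4, 3, 1].
  S_2 = Σ v_i α_i^2 r_i = 9·10·3 + 2·12·1 + 1·4·5 + 12·3·9 + 2·1·10 = 658 ≡ 8.
  S = (6, 3, 8) ≠ 0, so r is not a codeword (an error is present).
Step 3: locate the error. For a single error e at position i, S_ℓ = v_i·e·α_i^ℓ, so α_err = S_1/S_0.
  S_0^{−1} = 6^{−1} = 11 (mod 13), so α_err = 3·11 = 33 ≡ 7 = α_1. Error position i = 1.
  Consistency check: S_2/S_1 = 8·9 = 72 ≡ 7 = α_err ✓ (single-error assumption holds).
Step 4: error magnitude e = S_0/v_1 = S_0·∏_{j≠1}(α_1 − α_j) = 6·3 = 18 ≡ 5 (mod 13).
Step 5: correct position 1: c_1 = r_1 − e = 3 − 5 ≡ 11 (mod 13). Hence c = [11, 1, 5, 9, 10].
  Check: interpolating c through the α_i gives m(x) = 2 + 5·x (degree < 2) with m(α_i) = c_i for every i, so c is indeed a codeword.


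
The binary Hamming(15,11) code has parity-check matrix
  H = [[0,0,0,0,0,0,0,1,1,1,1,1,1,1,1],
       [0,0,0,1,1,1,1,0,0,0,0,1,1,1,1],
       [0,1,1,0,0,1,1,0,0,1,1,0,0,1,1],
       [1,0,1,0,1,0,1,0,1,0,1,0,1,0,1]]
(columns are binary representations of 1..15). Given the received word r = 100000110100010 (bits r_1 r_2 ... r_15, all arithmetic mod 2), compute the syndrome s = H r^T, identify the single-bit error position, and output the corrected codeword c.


s = (1, 0, 1, 0)^T, error position = 10, corrected codeword c = 100000110000010

Compute s = H r^T mod 2 one row at a time:
  s_1 = 1 + 0 + 1 + 0 + 0 + 0 + 1 + 0 = 3 ≡ 1 (mod 2).
  s_2 = 0 + 0 + 0 + 1 + 0 + 0 + 1 + 0 = 2 ≡ 0 (mod 2).
  s_3 = 0 + 0 + 0 + 1 + 1 + 0 + 1 + 0 = 3 ≡ 1 (mod 2).
  s_4 = 1 + 0 + 0 + 1 + 0 + 0 + 0 + 0 = 2 ≡ 0 (mod 2).
s = (1, 0, 1, 0)^T — this equals column 10 of H (binary 1010), so error is at position 10.
Correct: flip bit 10 of r = 100000110100010 to get c = 100000110000010.


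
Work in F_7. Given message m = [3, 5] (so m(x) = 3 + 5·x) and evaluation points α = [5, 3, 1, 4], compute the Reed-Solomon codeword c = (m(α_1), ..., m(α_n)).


c = [0, 4, 1, 2]

Message polynomial: m(x) = 3 + 5·x (mod 7).
For each evaluation point α_i, compute m(α_i) mod 7:
  α_1 = 5: Horner steps 5 → 0, so m(5) = 0.
  α_2 = 3: Horner steps 5 → 4, so m(3) = 4.
  α_3 = 1: Horner steps 5 → 1, so m(1) = 1.
  α_4 = 4: Horner steps 5 → 2, so m(4) = 2.
Codeword c = [0, 4, 1, 2] ∈ F_7^4.


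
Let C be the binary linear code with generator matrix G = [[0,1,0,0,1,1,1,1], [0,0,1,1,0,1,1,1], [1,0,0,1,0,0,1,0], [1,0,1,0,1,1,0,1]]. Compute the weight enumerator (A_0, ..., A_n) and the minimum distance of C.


Weight distribution: A_0 = 1, A_1 = 1, A_3 = 2, A_4 = 5, A_5 = 5, A_6 = 2. Minimum distance d = 1.

Enumerate all 2^4 = 16 messages m ∈ F_2^4.
For each, compute codeword c = mG in F_2^8, then tally its weight.
  m = 0000 → c = 00000000, weight = 0.
  m = 1000 → c = 01001111, weight = 5.
  m = 0100 → c = 00110111, weight = 5.
  m = 1100 → c = 01111000, weight = 4.
  m = 0010 → c = 10010010, weight = 3.
  m = 1010 → c = 11011101, weight = 6.
  m = 0110 → c = 10100101, weight = 4.
  m = 1110 → c = 11101010, weight = 5.
  m = 0001 → c = 10101101, weight = 5.
  m = 1001 → c = 11100010, weight = 4.
  m = 0101 → c = 10011010, weight = 4.
  m = 1101 → c = 11010101, weight = 5.
  m = 0011 → c = 00111111, weight = 6.
  m = 1011 → c = 01110000, weight = 3.
  m = 0111 → c = 00001000, weight = 1.
  m = 1111 → c = 01000111, weight = 4.
Tally weights:
  weight 0: 1 codewords.
  weight 1: 1 codewords.
  weight 3: 2 codewords.
  weight 4: 5 codewords.
  weight 5: 5 codewords.
  weight 6: 2 codewords.
Minimum distance d = smallest w > 0 with A_w > 0 = 1.
Sanity: Σ A_w = 16 = 2^4 = 16 ✓.


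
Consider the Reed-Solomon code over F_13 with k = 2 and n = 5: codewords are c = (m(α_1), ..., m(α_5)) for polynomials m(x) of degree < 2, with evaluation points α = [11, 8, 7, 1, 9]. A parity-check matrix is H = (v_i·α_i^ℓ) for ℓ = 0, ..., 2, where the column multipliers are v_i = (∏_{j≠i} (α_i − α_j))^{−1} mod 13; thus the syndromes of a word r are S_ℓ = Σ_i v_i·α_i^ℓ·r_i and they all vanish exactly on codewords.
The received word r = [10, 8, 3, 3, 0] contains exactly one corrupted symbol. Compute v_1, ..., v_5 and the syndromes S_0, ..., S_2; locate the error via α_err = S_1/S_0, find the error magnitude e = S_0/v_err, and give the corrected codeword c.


S = (5, 5, 5), error at position 4, error magnitude e = 4, c = [10, 8, 3, 12, 0].

Step 1: column multipliers v_i = (∏_{j≠i}(α_i − α_j))^{−1} mod 13.
  i = 1 (α = 11): (11−8)(11−7)(11−1)(11−9) = 3·4·10·2 = 240 ≡ 6, so v_1 = 6^{−1} = 11 (mod 13).
  i = 2 (α = 8): (8−11)(8−7)(8−1)(8−9) = (−3)·1·7·(−1) = 21 ≡ 8, so v_2 = 8^{−1} = 5 (mod 13).
  i = 3 (α = 7): (7−11)(7−8)(7−1)(7−9) = (−4)·(−1)·6·(−2) = −48 ≡ 4, so v_3 = 4^{−1} = 10 (mod 13).
  i = 4 (α = 1): (1−11)(1−8)(1−7)(1−9) = (−10)·(−7)·(−6)·(−8) = 3360 ≡ 6, so v_4 = 6^{−1} = 11 (mod 13).
  i = 5 (α = 9): (9−11)(9−8)(9−7)(9−1) = (−2)·1·2·8 = −32 ≡ 7, so v_5 = 7^{−1} = 2 (mod 13).
  v = [11, 5, 10, 11, 2].
Step 2: syndromes of r = [10, 8, 3, 3, 0] (all sums mod 13).
  S_0 = Σ v_i r_i = 11·10 + 5·8 + 10·3 + 11·3 + 2·0 = 213 ≡ 5.
  S_1 = Σ v_i α_i r_i = 11·11·10 + 5·8·8 + 10·7·3 + 11·1·3 + 2·9·0 = 1773 ≡ 5.
  α_i^2 mod 13 = [4, 12, 10, 1, 3].
  S_2 = Σ v_i α_i^2 r_i = 11·4·10 + 5·12·8 + 10·10·3 + 11·1·3 + 2·3·0 = 1253 ≡ 5.
  S = (5, 5, 5) ≠ 0, so r is not a codeword (an error is present).
Step 3: locate the error. For a single error e at position i, S_ℓ = v_i·e·α_i^ℓ, so α_err = S_1/S_0.
  S_0^{−1} = 5^{−1} = 8 (mod 13), so α_err = 5·8 = 40 ≡ 1 = α_4. Error position i = 4.
  Consistency check: S_2/S_1 = 5·8 = 40 ≡ 1 = α_err ✓ (single-error assumption holds).
Step 4: error magnitude e = S_0/v_4 = S_0·∏_{j≠4}(α_4 − α_j) = 5·6 = 30 ≡ 4 (mod 13).
Step 5: correct position 4: c_4 = r_4 − e = 3 − 4 ≡ 12 (mod 13). Hence c = [10, 8, 3, 12, 0].
  Check: interpolating c through the α_i gives m(x) = 7 + 5·x (degree < 2) with m(α_i) = c_i for every i, so c is indeed a codeword.


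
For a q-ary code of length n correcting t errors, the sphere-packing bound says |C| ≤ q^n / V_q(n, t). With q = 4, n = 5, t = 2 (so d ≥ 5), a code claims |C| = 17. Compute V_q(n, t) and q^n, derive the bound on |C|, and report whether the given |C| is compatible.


V_q(n, t) = 106, q^n = 1024, Hamming bound = 9, |C| = 17 > bound (violated).

Step 1: Compute V_q(n, t) = Σ_{j=0}^2 C(n, j) (q−1)^j.
  j = 0: C(5,0)·(3)^0 = 1·1 = 1.
  j = 1: C(5,1)·(3)^1 = 5·3 = 15.
  j = 2: C(5,2)·(3)^2 = 10·9 = 90.
  V_q(n, t) = 1 + 15 + 90 = 106.
Step 2: q^n = 4^5 = 1024.
Step 3: Hamming bound ⌊q^n / V_q(n,t)⌋ = ⌊1024/106⌋ = 9.
Step 4: Compare |C| = 17 to 9: violated.
The claimed |C| lies above the Hamming bound, so no 4-ary code of length 5 with d ≥ 5 can have 17 codewords.


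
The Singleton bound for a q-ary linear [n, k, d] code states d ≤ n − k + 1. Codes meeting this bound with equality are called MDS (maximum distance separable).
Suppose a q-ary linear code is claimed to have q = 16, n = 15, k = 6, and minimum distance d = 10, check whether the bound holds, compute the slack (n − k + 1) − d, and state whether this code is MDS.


Singleton RHS = n − k + 1 = 10, slack = 0, bound satisfied, MDS.

Singleton bound: d ≤ n − k + 1.
Here n = 15, k = 6, so n − k + 1 = 10.
Given d = 10, check d ≤ 10: YES.
Slack = (n − k + 1) − d = 0.
The code is MDS (slack = 0).
Description: the claimed parameters are [15, 6, 10]_16; such a code would be MDS (meets Singleton bound).
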